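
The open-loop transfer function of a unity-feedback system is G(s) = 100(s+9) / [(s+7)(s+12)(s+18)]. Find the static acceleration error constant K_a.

0

G(s) has no factors of s in the denominator, so the system is type 0.
K_a = lim_{s→0} s^2·G(s) = 0 (the extra factor of s kills the finite limit).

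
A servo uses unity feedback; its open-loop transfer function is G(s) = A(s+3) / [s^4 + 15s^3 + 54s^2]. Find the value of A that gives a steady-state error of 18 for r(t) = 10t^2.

Lowest-order denominator term is 54s^2, so the open loop has 2 poles at the origin → type 2 system.
K_a = lim_{s→0} s^2·G(s) = A·3 / 54 = (1/18)·A.
e_ss = 20/K_a = 18 ⇒ K_a = 10/9 ⇒ A = (10/9)/(1/18) = 20.

20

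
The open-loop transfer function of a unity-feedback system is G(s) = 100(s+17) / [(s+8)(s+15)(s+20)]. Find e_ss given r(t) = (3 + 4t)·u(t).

infinity

The open loop has no poles at the origin → type 0 system. By superposition:
  • 3: e_ss = 3/(1+K_p) with K_p=17/24 → 72/41.
  • 4t: a type-0 system cannot track it, e_ss → ∞.
The unbounded component dominates.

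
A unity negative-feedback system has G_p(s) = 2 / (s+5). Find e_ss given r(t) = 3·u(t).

System type = 0 (no poles at s=0).
K_p = lim_{s→0} G_p(s) = 2 / (5) = 0.4.
e_ss = 3/(1 + K_p) = 3/1.4 = 15/7.

15/7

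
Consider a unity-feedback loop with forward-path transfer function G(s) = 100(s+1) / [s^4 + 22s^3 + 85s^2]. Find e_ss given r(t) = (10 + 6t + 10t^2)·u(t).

17

Factoring s^2 from the denominator leaves a polynomial with constant term 85, so the system is type 2. Taking each input component in turn:
  • 10: tracked with zero error.
  • 6t: tracked with zero error.
  • 10t^2: e_ss = 20/K_a with K_a=20/17 → 17.
Total e_ss = 17.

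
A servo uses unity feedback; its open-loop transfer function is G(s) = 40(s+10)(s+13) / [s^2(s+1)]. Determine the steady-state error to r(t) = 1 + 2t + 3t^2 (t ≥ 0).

The open loop has two poles at the origin → type 2 system. Treating each term separately:
  • 1: tracked with zero error.
  • 2t: tracked with zero error.
  • 3t^2: e_ss = 6/K_a with K_a=5200 → 3/2600.
Total e_ss = 3/2600.

3/2600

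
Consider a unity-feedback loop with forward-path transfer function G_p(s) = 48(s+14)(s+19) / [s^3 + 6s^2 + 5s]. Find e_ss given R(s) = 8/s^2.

5/1596

Lowest-order denominator term is 5s, so the open loop has 1 pole at the origin → type 1 system.
K_v = lim_{s→0} s·G_p(s) = 48·14·19 / 5 = 2553.6.
e_ss = 8/K_v = 8/2553.6 = 5/1596.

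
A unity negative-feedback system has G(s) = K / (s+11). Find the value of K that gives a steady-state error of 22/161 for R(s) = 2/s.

150

System type = 0 (no poles at s=0).
K_p = lim_{s→0} G(s) = K / (11) = (1/11)·K.
e_ss = 2/(1 + K_p) = 22/161 ⇒ 1 + (1/11)·K = 161/11 ⇒ K = 150.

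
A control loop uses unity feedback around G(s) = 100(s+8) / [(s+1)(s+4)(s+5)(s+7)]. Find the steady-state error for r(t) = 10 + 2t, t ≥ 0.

G(s) has no factors of s in the denominator, so the system is type 0. By superposition:
  • 10: e_ss = 10/(1+K_p) with K_p=40/7 → 70/47.
  • 2t: a type-0 system cannot track it, e_ss → ∞.
The unbounded component dominates.

infinity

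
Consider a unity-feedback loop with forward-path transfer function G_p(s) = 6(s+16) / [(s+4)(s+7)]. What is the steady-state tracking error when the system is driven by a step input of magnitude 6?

42/31

No free integrators in G_p(s): this is a type 0 system.
K_p = lim_{s→0} G_p(s) = 6·16 / (4·7) = 24/7.
e_ss = 6/(1 + K_p) = 6/(31/7) = 42/31.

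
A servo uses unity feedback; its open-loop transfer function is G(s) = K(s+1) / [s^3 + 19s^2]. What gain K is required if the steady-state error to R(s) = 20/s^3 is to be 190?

Factoring s^2 from the denominator leaves a polynomial with constant term 19, so the system is type 2.
K_a = lim_{s→0} s^2·G(s) = K·1 / 19 = (1/19)·K.
e_ss = 20/K_a = 190 ⇒ K_a = 2/19 ⇒ K = (2/19)/(1/19) = 2.

2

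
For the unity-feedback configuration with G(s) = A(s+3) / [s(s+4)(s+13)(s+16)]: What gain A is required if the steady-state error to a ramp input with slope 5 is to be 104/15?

G(s) has one factor of s in the denominator, so the system is type 1.
K_v = lim_{s→0} s·G(s) = A·3 / (4·13·16) = (3/832)·A.
e_ss = 5/K_v = 104/15 ⇒ K_v = 75/104 ⇒ A = (75/104)/(3/832) = 200.

200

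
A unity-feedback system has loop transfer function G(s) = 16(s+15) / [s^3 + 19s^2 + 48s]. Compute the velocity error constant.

Lowest-order denominator term is 48s, so the open loop has 1 pole at the origin → type 1 system.
K_v = lim_{s→0} s·G(s) = 16·15 / 48 = 5.

5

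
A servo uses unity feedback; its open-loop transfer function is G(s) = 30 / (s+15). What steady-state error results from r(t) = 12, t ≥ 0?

4

The open loop has no poles at the origin → type 0 system.
K_p = lim_{s→0} G(s) = 30 / (15) = 2.
e_ss = 12/(1 + K_p) = 12/3 = 4.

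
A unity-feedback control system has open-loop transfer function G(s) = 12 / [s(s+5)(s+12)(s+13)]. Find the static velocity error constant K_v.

1/65

System type = 1 (one pole at s=0).
K_v = lim_{s→0} s·G(s) = 12 / (5·12·13) = 1/65.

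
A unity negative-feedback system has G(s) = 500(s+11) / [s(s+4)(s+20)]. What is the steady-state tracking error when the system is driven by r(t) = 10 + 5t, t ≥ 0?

4/55

The open loop has one pole at the origin → type 1 system. By superposition:
  • 10: tracked with zero error.
  • 5t: e_ss = 5/K_v with K_v=68.75 → 4/55.
Total e_ss = 4/55.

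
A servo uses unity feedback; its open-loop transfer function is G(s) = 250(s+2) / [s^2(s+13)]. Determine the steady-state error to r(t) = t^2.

0.052

System type = 2 (two poles at s=0).
K_a = lim_{s→0} s^2·G(s) = 250·2 / (13) = 500/13.
r(t) = t^2 gives R(s) = 2/s^3.
e_ss = 2/K_a = 2/(500/13) = 0.052.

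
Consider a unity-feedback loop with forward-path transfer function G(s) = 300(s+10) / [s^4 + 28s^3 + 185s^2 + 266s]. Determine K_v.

1500/133

Lowest-order denominator term is 266s, so the open loop has 1 pole at the origin → type 1 system.
K_v = lim_{s→0} s·G(s) = 300·10 / 266 = 1500/133.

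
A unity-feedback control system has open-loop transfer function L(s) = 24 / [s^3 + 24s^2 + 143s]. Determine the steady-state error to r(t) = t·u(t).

143/24

Factoring s from the denominator leaves a polynomial with constant term 143, so the system is type 1.
K_v = lim_{s→0} s·L(s) = 24 / 143 = 24/143.
e_ss = 1/K_v = 1/(24/143) = 143/24.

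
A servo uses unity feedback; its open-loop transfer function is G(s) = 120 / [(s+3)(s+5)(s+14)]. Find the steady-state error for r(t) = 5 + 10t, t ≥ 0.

The open loop has no poles at the origin → type 0 system. Treating each term separately:
  • 5: e_ss = 5/(1+K_p) with K_p=4/7 → 35/11.
  • 10t: a type-0 system cannot track it, e_ss → ∞.
The unbounded component dominates.

infinity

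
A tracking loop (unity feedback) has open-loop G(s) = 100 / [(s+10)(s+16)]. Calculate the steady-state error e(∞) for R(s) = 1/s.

8/13

No free integrators in G(s): this is a type 0 system.
K_p = lim_{s→0} G(s) = 100 / (10·16) = 0.625.
e_ss = 1/(1 + K_p) = 1/1.625 = 8/13.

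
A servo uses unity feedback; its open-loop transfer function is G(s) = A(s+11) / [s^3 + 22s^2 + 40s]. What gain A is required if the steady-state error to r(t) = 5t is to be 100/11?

The denominator has no term below 40s — 1 pole at s=0, type 1.
K_v = lim_{s→0} s·G(s) = A·11 / 40 = 0.275·A.
e_ss = 5/K_v = 100/11 ⇒ K_v = 0.55 ⇒ A = 0.55/0.275 = 2.

2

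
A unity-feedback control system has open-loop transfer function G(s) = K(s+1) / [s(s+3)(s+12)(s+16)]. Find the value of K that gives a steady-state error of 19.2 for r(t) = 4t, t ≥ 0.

The open loop has one pole at the origin → type 1 system.
K_v = lim_{s→0} s·G(s) = K·1 / (3·12·16) = (1/576)·K.
e_ss = 4/K_v = 19.2 ⇒ K_v = 5/24 ⇒ K = (5/24)/(1/576) = 120.

120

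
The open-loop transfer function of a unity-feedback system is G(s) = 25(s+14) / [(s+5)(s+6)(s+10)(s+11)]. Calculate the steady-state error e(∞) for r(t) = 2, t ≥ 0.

No free integrators in G(s): this is a type 0 system.
K_p = lim_{s→0} G(s) = 25·14 / (5·6·10·11) = 7/66.
e_ss = 2/(1 + K_p) = 2/(73/66) = 132/73.

132/73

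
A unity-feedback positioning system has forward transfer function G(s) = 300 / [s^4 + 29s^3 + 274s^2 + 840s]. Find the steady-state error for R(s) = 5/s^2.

Factoring s from the denominator leaves a polynomial with constant term 840, so the system is type 1.
K_v = lim_{s→0} s·G(s) = 300 / 840 = 5/14.
e_ss = 5/K_v = 5/(5/14) = 14.

14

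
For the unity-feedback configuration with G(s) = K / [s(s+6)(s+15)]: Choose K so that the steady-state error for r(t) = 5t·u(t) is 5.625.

80

The open loop has one pole at the origin → type 1 system.
K_v = lim_{s→0} s·G(s) = K / (6·15) = (1/90)·K.
e_ss = 5/K_v = 5.625 ⇒ K_v = 8/9 ⇒ K = (8/9)/(1/90) = 80.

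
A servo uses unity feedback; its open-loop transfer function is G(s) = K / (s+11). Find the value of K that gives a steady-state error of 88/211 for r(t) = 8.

200

G(s) has no factors of s in the denominator, so the system is type 0.
K_p = lim_{s→0} G(s) = K / (11) = (1/11)·K.
e_ss = 8/(1 + K_p) = 88/211 ⇒ 1 + (1/11)·K = 211/11 ⇒ K = 200.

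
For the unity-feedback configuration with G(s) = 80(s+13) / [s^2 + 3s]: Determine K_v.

The denominator has no term below 3s — 1 pole at s=0, type 1.
K_v = lim_{s→0} s·G(s) = 80·13 / 3 = 1040/3.

1040/3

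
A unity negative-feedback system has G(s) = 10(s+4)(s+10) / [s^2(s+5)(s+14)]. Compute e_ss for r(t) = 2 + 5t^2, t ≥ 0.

System type = 2 (two poles at s=0). By superposition:
  • 2: tracked with zero error.
  • 5t^2: e_ss = 10/K_a with K_a=40/7 → 1.75.
Total e_ss = 1.75.

1.75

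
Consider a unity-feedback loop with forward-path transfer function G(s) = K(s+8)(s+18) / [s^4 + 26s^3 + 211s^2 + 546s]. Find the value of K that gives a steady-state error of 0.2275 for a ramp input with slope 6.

Factoring s from the denominator leaves a polynomial with constant term 546, so the system is type 1.
K_v = lim_{s→0} s·G(s) = K·8·18 / 546 = (24/91)·K.
e_ss = 6/K_v = 0.2275 ⇒ K_v = 2400/91 ⇒ K = (2400/91)/(24/91) = 100.

100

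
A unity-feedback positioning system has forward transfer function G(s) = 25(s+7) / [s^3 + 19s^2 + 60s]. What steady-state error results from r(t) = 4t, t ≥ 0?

Factoring s from the denominator leaves a polynomial with constant term 60, so the system is type 1.
K_v = lim_{s→0} s·G(s) = 25·7 / 60 = 35/12.
e_ss = 4/K_v = 4/(35/12) = 48/35.

48/35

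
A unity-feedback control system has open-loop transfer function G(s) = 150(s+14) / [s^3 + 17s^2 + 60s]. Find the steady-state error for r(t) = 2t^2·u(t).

infinity

The denominator has no term below 60s — 1 pole at s=0, type 1.
K_a = lim_{s→0} s^2·G(s) = 0; the steady-state error to this parabolic input grows without bound.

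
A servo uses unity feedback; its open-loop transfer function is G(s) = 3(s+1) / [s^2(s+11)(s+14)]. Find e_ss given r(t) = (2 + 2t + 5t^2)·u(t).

System type = 2 (two poles at s=0). Treating each term separately:
  • 2: tracked with zero error.
  • 2t: tracked with zero error.
  • 5t^2: e_ss = 10/K_a with K_a=3/154 → 1540/3.
Total e_ss = 1540/3.

1540/3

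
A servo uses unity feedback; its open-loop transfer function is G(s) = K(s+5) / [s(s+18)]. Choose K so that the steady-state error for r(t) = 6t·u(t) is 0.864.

25

The open loop has one pole at the origin → type 1 system.
K_v = lim_{s→0} s·G(s) = K·5 / (18) = (5/18)·K.
e_ss = 6/K_v = 0.864 ⇒ K_v = 125/18 ⇒ K = (125/18)/(5/18) = 25.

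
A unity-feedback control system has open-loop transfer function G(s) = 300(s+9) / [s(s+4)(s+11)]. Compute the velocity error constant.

675/11

One free integrator in G(s): this is a type 1 system.
K_v = lim_{s→0} s·G(s) = 300·9 / (4·11) = 675/11.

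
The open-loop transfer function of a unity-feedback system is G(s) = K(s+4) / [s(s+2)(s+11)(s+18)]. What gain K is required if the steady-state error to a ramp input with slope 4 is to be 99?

4

G(s) has one factor of s in the denominator, so the system is type 1.
K_v = lim_{s→0} s·G(s) = K·4 / (2·11·18) = (1/99)·K.
e_ss = 4/K_v = 99 ⇒ K_v = 4/99 ⇒ K = (4/99)/(1/99) = 4.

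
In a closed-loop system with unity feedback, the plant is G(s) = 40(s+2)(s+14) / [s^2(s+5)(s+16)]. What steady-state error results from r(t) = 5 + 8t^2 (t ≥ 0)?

8/7

Two free integrators in G(s): this is a type 2 system. By superposition:
  • 5: tracked with zero error.
  • 8t^2: e_ss = 16/K_a with K_a=14 → 8/7.
Total e_ss = 8/7.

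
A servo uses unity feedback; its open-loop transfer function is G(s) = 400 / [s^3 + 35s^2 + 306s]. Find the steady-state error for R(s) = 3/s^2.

The denominator has no term below 306s — 1 pole at s=0, type 1.
K_v = lim_{s→0} s·G(s) = 400 / 306 = 200/153.
e_ss = 3/K_v = 3/(200/153) = 2.295.

2.295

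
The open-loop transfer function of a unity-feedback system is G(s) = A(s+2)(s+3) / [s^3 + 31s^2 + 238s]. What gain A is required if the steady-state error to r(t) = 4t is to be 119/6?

The denominator has no term below 238s — 1 pole at s=0, type 1.
K_v = lim_{s→0} s·G(s) = A·2·3 / 238 = (3/119)·A.
e_ss = 4/K_v = 119/6 ⇒ K_v = 24/119 ⇒ A = (24/119)/(3/119) = 8.

8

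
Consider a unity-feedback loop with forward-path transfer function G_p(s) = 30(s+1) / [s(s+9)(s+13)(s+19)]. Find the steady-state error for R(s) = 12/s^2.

889.2

One free integrator in G_p(s): this is a type 1 system.
K_v = lim_{s→0} s·G_p(s) = 30·1 / (9·13·19) = 10/741.
e_ss = 12/K_v = 12/(10/741) = 889.2.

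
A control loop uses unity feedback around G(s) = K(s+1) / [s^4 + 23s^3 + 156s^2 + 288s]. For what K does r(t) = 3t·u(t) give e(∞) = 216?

Factoring s from the denominator leaves a polynomial with constant term 288, so the system is type 1.
K_v = lim_{s→0} s·G(s) = K·1 / 288 = (1/288)·K.
e_ss = 3/K_v = 216 ⇒ K_v = 1/72 ⇒ K = (1/72)/(1/288) = 4.

4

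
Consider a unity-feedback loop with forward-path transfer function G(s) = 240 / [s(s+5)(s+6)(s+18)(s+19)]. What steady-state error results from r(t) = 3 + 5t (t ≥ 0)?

The open loop has one pole at the origin → type 1 system. Taking each input component in turn:
  • 3: tracked with zero error.
  • 5t: e_ss = 5/K_v with K_v=4/171 → 213.75.
Total e_ss = 213.75.

213.75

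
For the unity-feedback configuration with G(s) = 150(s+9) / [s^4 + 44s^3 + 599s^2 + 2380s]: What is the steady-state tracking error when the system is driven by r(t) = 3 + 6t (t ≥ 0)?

476/45

The denominator has no term below 2380s — 1 pole at s=0, type 1. By superposition:
  • 3: tracked with zero error.
  • 6t: e_ss = 6/K_v with K_v=135/238 → 476/45.
Total e_ss = 476/45.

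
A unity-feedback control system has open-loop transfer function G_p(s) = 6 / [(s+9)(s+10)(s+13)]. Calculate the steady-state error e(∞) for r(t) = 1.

195/196

The open loop has no poles at the origin → type 0 system.
K_p = lim_{s→0} G_p(s) = 6 / (9·10·13) = 1/195.
e_ss = 1/(1 + K_p) = 1/(196/195) = 195/196.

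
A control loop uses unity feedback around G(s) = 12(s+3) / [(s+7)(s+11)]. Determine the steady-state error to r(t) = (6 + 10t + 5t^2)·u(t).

infinity

No free integrators in G(s): this is a type 0 system. By superposition:
  • 6: e_ss = 6/(1+K_p) with K_p=36/77 → 462/113.
  • 10t: a type-0 system cannot track it, e_ss → ∞.
  • 5t^2: a type-0 system cannot track it, e_ss → ∞.
The unbounded component dominates.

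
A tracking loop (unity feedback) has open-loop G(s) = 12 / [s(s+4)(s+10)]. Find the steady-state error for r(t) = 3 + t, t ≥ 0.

10/3

G(s) has one factor of s in the denominator, so the system is type 1. By superposition:
  • 3: tracked with zero error.
  • t: e_ss = 1/K_v with K_v=0.3 → 10/3.
Total e_ss = 10/3.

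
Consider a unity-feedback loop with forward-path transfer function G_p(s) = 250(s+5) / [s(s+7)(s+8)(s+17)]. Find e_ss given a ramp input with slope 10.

7.616

G_p(s) has one factor of s in the denominator, so the system is type 1.
K_v = lim_{s→0} s·G_p(s) = 250·5 / (7·8·17) = 625/476.
e_ss = 10/K_v = 10/(625/476) = 7.616.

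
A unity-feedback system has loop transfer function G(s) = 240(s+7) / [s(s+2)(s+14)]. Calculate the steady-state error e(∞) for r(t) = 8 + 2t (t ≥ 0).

1/30

System type = 1 (one pole at s=0). By superposition:
  • 8: tracked with zero error.
  • 2t: e_ss = 2/K_v with K_v=60 → 1/30.
Total e_ss = 1/30.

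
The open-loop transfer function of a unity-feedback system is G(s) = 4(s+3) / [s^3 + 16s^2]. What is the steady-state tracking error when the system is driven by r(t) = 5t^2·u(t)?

40/3

Lowest-order denominator term is 16s^2, so the open loop has 2 poles at the origin → type 2 system.
K_a = lim_{s→0} s^2·G(s) = 4·3 / 16 = 0.75.
r(t) = 5t^2 gives R(s) = 10/s^3.
e_ss = 10/K_a = 10/0.75 = 40/3.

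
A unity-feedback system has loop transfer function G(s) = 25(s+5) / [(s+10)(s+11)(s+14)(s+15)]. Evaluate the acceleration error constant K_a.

System type = 0 (no poles at s=0).
K_a = lim_{s→0} s^2·G(s) = 0 (the extra factor of s kills the finite limit).

0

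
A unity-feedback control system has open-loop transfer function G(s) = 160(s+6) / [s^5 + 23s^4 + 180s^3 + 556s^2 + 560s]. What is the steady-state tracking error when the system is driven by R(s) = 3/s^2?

The denominator has no term below 560s — 1 pole at s=0, type 1.
K_v = lim_{s→0} s·G(s) = 160·6 / 560 = 12/7.
e_ss = 3/K_v = 3/(12/7) = 1.75.

1.75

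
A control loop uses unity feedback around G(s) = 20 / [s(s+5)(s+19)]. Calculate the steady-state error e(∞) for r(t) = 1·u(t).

0

System type = 1 (one pole at s=0).
A type-1 system has K_p = ∞, so it tracks a step input with zero steady-state error.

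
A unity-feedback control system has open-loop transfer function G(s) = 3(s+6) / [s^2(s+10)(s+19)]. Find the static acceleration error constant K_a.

The open loop has two poles at the origin → type 2 system.
K_a = lim_{s→0} s^2·G(s) = 3·6 / (10·19) = 9/95.

9/95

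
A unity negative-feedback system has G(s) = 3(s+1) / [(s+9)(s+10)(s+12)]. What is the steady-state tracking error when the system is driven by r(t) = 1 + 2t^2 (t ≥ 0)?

The open loop has no poles at the origin → type 0 system. Taking each input component in turn:
  • 1: e_ss = 1/(1+K_p) with K_p=1/360 → 360/361.
  • 2t^2: a type-0 system cannot track it, e_ss → ∞.
The unbounded component dominates.

infinity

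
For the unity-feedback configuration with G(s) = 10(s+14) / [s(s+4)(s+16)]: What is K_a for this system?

0

One free integrator in G(s): this is a type 1 system.
K_a = lim_{s→0} s^2·G(s) = 0 (the extra factor of s kills the finite limit).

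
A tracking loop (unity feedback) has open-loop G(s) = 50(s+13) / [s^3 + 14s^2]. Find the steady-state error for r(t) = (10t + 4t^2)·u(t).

56/325

Lowest-order denominator term is 14s^2, so the open loop has 2 poles at the origin → type 2 system. Treating each term separately:
  • 10t: tracked with zero error.
  • 4t^2: e_ss = 8/K_a with K_a=325/7 → 56/325.
Total e_ss = 56/325.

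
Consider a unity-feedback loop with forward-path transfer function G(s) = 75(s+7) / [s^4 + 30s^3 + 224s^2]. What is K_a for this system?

The denominator has no term below 224s^2 — 2 poles at s=0, type 2.
K_a = lim_{s→0} s^2·G(s) = 75·7 / 224 = 75/32.

75/32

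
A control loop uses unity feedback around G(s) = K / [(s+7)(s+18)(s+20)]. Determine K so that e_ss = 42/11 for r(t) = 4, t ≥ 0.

120

G(s) has no factors of s in the denominator, so the system is type 0.
K_p = lim_{s→0} G(s) = K / (7·18·20) = (1/2520)·K.
e_ss = 4/(1 + K_p) = 42/11 ⇒ 1 + (1/2520)·K = 22/21 ⇒ K = 120.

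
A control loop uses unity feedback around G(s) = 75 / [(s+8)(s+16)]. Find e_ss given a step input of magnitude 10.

The open loop has no poles at the origin → type 0 system.
K_p = lim_{s→0} G(s) = 75 / (8·16) = 75/128.
e_ss = 10/(1 + K_p) = 10/(203/128) = 1280/203.

1280/203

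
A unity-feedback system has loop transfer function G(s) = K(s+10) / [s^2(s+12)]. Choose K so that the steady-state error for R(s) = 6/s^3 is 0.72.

System type = 2 (two poles at s=0).
K_a = lim_{s→0} s^2·G(s) = K·10 / (12) = (5/6)·K.
e_ss = 6/K_a = 0.72 ⇒ K_a = 25/3 ⇒ K = (25/3)/(5/6) = 10.

10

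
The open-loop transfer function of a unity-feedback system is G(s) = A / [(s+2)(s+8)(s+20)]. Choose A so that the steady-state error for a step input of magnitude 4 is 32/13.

G(s) has no factors of s in the denominator, so the system is type 0.
K_p = lim_{s→0} G(s) = A / (2·8·20) = (1/320)·A.
e_ss = 4/(1 + K_p) = 32/13 ⇒ 1 + (1/320)·A = 1.625 ⇒ A = 200.

200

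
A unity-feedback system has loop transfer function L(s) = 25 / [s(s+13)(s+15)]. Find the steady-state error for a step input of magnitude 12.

L(s) has one factor of s in the denominator, so the system is type 1.
K_p = ∞ for a type-1 system; e_ss to a step is zero.

0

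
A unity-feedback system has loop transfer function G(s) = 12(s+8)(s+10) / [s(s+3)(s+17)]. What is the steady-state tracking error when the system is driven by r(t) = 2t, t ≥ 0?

17/160

The open loop has one pole at the origin → type 1 system.
K_v = lim_{s→0} s·G(s) = 12·8·10 / (3·17) = 320/17.
e_ss = 2/K_v = 2/(320/17) = 17/160.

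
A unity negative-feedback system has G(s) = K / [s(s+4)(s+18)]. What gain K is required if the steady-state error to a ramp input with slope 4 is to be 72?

G(s) has one factor of s in the denominator, so the system is type 1.
K_v = lim_{s→0} s·G(s) = K / (4·18) = (1/72)·K.
e_ss = 4/K_v = 72 ⇒ K_v = 1/18 ⇒ K = (1/18)/(1/72) = 4.

4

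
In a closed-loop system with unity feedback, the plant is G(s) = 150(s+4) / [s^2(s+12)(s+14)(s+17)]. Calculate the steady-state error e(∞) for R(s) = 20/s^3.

Two free integrators in G(s): this is a type 2 system.
K_a = lim_{s→0} s^2·G(s) = 150·4 / (12·14·17) = 25/119.
r(t) = 10t^2 gives R(s) = 20/s^3.
e_ss = 20/K_a = 20/(25/119) = 95.2.

95.2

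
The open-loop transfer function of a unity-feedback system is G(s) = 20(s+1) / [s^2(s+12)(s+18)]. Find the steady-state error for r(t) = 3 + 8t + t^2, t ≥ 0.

System type = 2 (two poles at s=0). By superposition:
  • 3: tracked with zero error.
  • 8t: tracked with zero error.
  • t^2: e_ss = 2/K_a with K_a=5/54 → 21.6.
Total e_ss = 21.6.

21.6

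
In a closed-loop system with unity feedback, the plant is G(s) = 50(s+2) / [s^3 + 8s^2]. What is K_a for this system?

Factoring s^2 from the denominator leaves a polynomial with constant term 8, so the system is type 2.
K_a = lim_{s→0} s^2·G(s) = 50·2 / 8 = 12.5.

12.5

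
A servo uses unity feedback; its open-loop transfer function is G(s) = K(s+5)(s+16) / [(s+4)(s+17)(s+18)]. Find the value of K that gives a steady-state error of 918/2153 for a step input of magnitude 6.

G(s) has no factors of s in the denominator, so the system is type 0.
K_p = lim_{s→0} G(s) = K·5·16 / (4·17·18) = (10/153)·K.
e_ss = 6/(1 + K_p) = 918/2153 ⇒ 1 + (10/153)·K = 2153/153 ⇒ K = 200.

200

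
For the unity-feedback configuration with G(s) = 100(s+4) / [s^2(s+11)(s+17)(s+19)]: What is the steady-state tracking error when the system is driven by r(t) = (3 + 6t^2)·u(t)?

106.59

Two free integrators in G(s): this is a type 2 system. Taking each input component in turn:
  • 3: tracked with zero error.
  • 6t^2: e_ss = 12/K_a with K_a=400/3553 → 106.59.
Total e_ss = 106.59.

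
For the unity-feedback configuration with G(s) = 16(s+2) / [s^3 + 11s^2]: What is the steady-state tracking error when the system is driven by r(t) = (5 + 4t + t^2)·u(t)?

0.6875

Lowest-order denominator term is 11s^2, so the open loop has 2 poles at the origin → type 2 system. Treating each term separately:
  • 5: tracked with zero error.
  • 4t: tracked with zero error.
  • t^2: e_ss = 2/K_a with K_a=32/11 → 0.6875.
Total e_ss = 0.6875.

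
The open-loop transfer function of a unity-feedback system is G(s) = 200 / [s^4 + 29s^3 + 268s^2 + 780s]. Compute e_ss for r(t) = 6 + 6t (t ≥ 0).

The denominator has no term below 780s — 1 pole at s=0, type 1. By superposition:
  • 6: tracked with zero error.
  • 6t: e_ss = 6/K_v with K_v=10/39 → 23.4.
Total e_ss = 23.4.

23.4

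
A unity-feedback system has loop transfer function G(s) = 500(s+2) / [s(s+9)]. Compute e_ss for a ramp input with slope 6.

System type = 1 (one pole at s=0).
K_v = lim_{s→0} s·G(s) = 500·2 / (9) = 1000/9.
e_ss = 6/K_v = 6/(1000/9) = 0.054.

0.054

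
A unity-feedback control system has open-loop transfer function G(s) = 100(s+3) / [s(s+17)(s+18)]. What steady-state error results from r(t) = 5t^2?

The open loop has one pole at the origin → type 1 system.
For a type-1 system K_a = 0, so e_ss to a parabolic input is unbounded.

infinity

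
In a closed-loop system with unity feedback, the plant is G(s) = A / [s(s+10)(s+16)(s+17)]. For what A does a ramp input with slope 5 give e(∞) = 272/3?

150

System type = 1 (one pole at s=0).
K_v = lim_{s→0} s·G(s) = A / (10·16·17) = (1/2720)·A.
e_ss = 5/K_v = 272/3 ⇒ K_v = 15/272 ⇒ A = (15/272)/(1/2720) = 150.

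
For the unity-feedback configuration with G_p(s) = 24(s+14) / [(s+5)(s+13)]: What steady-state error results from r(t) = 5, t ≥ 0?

The open loop has no poles at the origin → type 0 system.
K_p = lim_{s→0} G_p(s) = 24·14 / (5·13) = 336/65.
e_ss = 5/(1 + K_p) = 5/(401/65) = 325/401.

325/401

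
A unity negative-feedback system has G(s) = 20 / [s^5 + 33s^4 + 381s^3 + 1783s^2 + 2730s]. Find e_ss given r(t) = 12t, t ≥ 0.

Lowest-order denominator term is 2730s, so the open loop has 1 pole at the origin → type 1 system.
K_v = lim_{s→0} s·G(s) = 20 / 2730 = 2/273.
e_ss = 12/K_v = 12/(2/273) = 1638.

1638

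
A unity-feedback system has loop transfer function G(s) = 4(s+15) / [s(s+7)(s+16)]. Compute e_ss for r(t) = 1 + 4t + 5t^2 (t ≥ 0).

One free integrator in G(s): this is a type 1 system. By superposition:
  • 1: tracked with zero error.
  • 4t: e_ss = 4/K_v with K_v=15/28 → 112/15.
  • 5t^2: a type-1 system cannot track it, e_ss → ∞.
The unbounded component dominates.

infinity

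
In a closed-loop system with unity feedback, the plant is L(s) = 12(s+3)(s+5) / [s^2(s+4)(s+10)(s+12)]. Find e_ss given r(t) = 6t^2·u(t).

32

The open loop has two poles at the origin → type 2 system.
K_a = lim_{s→0} s^2·L(s) = 12·3·5 / (4·10·12) = 0.375.
r(t) = 6t^2 gives R(s) = 12/s^3.
e_ss = 12/K_a = 12/0.375 = 32.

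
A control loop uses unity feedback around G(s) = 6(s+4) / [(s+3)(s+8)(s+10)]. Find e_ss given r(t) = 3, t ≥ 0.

30/11

No free integrators in G(s): this is a type 0 system.
K_p = lim_{s→0} G(s) = 6·4 / (3·8·10) = 0.1.
e_ss = 3/(1 + K_p) = 3/1.1 = 30/11.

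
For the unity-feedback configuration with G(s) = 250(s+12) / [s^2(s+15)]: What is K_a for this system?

200

Two free integrators in G(s): this is a type 2 system.
K_a = lim_{s→0} s^2·G(s) = 250·12 / (15) = 200.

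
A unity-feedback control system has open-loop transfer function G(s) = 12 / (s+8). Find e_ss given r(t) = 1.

0.4

The open loop has no poles at the origin → type 0 system.
K_p = lim_{s→0} G(s) = 12 / (8) = 1.5.
e_ss = 1/(1 + K_p) = 1/2.5 = 0.4.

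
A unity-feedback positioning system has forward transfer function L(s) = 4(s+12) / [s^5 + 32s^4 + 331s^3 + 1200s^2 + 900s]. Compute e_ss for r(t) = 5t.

The denominator has no term below 900s — 1 pole at s=0, type 1.
K_v = lim_{s→0} s·L(s) = 4·12 / 900 = 4/75.
e_ss = 5/K_v = 5/(4/75) = 93.75.

93.75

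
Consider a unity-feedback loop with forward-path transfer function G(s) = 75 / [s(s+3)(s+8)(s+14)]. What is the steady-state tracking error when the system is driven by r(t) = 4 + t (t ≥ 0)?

4.48

System type = 1 (one pole at s=0). Treating each term separately:
  • 4: tracked with zero error.
  • t: e_ss = 1/K_v with K_v=25/112 → 4.48.
Total e_ss = 4.48.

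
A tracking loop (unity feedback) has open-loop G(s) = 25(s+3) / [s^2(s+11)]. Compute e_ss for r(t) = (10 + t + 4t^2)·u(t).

88/75

Two free integrators in G(s): this is a type 2 system. Taking each input component in turn:
  • 10: tracked with zero error.
  • t: tracked with zero error.
  • 4t^2: e_ss = 8/K_a with K_a=75/11 → 88/75.
Total e_ss = 88/75.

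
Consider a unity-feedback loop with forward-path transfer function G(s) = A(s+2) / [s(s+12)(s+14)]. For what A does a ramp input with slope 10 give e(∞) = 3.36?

250

System type = 1 (one pole at s=0).
K_v = lim_{s→0} s·G(s) = A·2 / (12·14) = (1/84)·A.
e_ss = 10/K_v = 3.36 ⇒ K_v = 125/42 ⇒ A = (125/42)/(1/84) = 250.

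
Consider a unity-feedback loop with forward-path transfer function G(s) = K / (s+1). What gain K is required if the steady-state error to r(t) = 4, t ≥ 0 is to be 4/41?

The open loop has no poles at the origin → type 0 system.
K_p = lim_{s→0} G(s) = K / (1) = 1·K.
e_ss = 4/(1 + K_p) = 4/41 ⇒ 1 + 1·K = 41 ⇒ K = 40.

40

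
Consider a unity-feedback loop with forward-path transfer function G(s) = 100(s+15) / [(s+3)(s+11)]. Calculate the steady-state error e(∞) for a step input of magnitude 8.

88/511

System type = 0 (no poles at s=0).
K_p = lim_{s→0} G(s) = 100·15 / (3·11) = 500/11.
e_ss = 8/(1 + K_p) = 8/(511/11) = 88/511.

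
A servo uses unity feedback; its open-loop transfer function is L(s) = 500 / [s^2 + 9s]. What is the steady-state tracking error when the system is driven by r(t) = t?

0.018

Lowest-order denominator term is 9s, so the open loop has 1 pole at the origin → type 1 system.
K_v = lim_{s→0} s·L(s) = 500 / 9 = 500/9.
e_ss = 1/K_v = 1/(500/9) = 0.018.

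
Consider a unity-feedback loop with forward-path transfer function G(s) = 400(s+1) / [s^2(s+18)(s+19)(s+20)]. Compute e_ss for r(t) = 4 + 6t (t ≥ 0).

G(s) has two factors of s in the denominator, so the system is type 2. By superposition:
  • 4: tracked with zero error.
  • 6t: tracked with zero error.
Total e_ss = 0.

0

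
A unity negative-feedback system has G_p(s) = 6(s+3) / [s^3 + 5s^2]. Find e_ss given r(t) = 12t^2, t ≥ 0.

Factoring s^2 from the denominator leaves a polynomial with constant term 5, so the system is type 2.
K_a = lim_{s→0} s^2·G_p(s) = 6·3 / 5 = 3.6.
r(t) = 12t^2 gives R(s) = 24/s^3.
e_ss = 24/K_a = 24/3.6 = 20/3.

20/3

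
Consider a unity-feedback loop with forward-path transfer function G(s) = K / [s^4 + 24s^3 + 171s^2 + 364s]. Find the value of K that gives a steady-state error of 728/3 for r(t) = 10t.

Lowest-order denominator term is 364s, so the open loop has 1 pole at the origin → type 1 system.
K_v = lim_{s→0} s·G(s) = K / 364 = (1/364)·K.
e_ss = 10/K_v = 728/3 ⇒ K_v = 15/364 ⇒ K = (15/364)/(1/364) = 15.

15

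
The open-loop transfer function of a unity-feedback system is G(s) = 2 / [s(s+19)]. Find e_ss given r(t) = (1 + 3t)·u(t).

System type = 1 (one pole at s=0). By superposition:
  • 1: tracked with zero error.
  • 3t: e_ss = 3/K_v with K_v=2/19 → 28.5.
Total e_ss = 28.5.

28.5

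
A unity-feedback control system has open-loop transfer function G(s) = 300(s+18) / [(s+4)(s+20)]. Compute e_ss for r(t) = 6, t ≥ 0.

The open loop has no poles at the origin → type 0 system.
K_p = lim_{s→0} G(s) = 300·18 / (4·20) = 67.5.
e_ss = 6/(1 + K_p) = 6/68.5 = 12/137.

12/137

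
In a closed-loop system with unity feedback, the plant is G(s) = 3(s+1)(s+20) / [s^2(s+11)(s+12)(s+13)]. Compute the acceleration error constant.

5/143

The open loop has two poles at the origin → type 2 system.
K_a = lim_{s→0} s^2·G(s) = 3·1·20 / (11·12·13) = 5/143.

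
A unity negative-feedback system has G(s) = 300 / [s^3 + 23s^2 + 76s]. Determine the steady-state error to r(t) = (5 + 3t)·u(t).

The denominator has no term below 76s — 1 pole at s=0, type 1. Treating each term separately:
  • 5: tracked with zero error.
  • 3t: e_ss = 3/K_v with K_v=75/19 → 0.76.
Total e_ss = 0.76.

0.76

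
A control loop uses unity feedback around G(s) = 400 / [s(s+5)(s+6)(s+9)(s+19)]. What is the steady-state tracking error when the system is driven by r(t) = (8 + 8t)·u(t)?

102.6

System type = 1 (one pole at s=0). Taking each input component in turn:
  • 8: tracked with zero error.
  • 8t: e_ss = 8/K_v with K_v=40/513 → 102.6.
Total e_ss = 102.6.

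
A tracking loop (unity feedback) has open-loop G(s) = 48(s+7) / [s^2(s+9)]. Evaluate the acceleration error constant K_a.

112/3

G(s) has two factors of s in the denominator, so the system is type 2.
K_a = lim_{s→0} s^2·G(s) = 48·7 / (9) = 112/3.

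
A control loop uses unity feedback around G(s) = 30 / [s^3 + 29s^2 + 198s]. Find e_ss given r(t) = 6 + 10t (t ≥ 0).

66

The denominator has no term below 198s — 1 pole at s=0, type 1. By superposition:
  • 6: tracked with zero error.
  • 10t: e_ss = 10/K_v with K_v=5/33 → 66.
Total e_ss = 66.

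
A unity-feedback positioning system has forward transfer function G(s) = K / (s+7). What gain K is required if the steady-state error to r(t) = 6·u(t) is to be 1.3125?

25

System type = 0 (no poles at s=0).
K_p = lim_{s→0} G(s) = K / (7) = (1/7)·K.
e_ss = 6/(1 + K_p) = 1.3125 ⇒ 1 + (1/7)·K = 32/7 ⇒ K = 25.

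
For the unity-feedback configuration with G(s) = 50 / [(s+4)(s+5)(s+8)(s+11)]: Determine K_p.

5/176

No free integrators in G(s): this is a type 0 system.
K_p = lim_{s→0} G(s) = 50 / (4·5·8·11) = 5/176.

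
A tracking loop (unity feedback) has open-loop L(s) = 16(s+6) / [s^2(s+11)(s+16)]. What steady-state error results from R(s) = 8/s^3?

44/3

L(s) has two factors of s in the denominator, so the system is type 2.
K_a = lim_{s→0} s^2·L(s) = 16·6 / (11·16) = 6/11.
r(t) = 4t^2 gives R(s) = 8/s^3.
e_ss = 8/K_a = 8/(6/11) = 44/3.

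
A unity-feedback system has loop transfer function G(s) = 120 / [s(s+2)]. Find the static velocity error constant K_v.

60

One free integrator in G(s): this is a type 1 system.
K_v = lim_{s→0} s·G(s) = 120 / (2) = 60.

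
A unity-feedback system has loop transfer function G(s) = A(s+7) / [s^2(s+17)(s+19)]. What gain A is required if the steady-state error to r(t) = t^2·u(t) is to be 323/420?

The open loop has two poles at the origin → type 2 system.
K_a = lim_{s→0} s^2·G(s) = A·7 / (17·19) = (7/323)·A.
e_ss = 2/K_a = 323/420 ⇒ K_a = 840/323 ⇒ A = (840/323)/(7/323) = 120.

120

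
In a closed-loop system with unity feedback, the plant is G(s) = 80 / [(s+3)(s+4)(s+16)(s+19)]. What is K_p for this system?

5/228

No free integrators in G(s): this is a type 0 system.
K_p = lim_{s→0} G(s) = 80 / (3·4·16·19) = 5/228.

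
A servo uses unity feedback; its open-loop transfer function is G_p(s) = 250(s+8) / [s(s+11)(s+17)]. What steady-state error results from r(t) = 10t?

0.935

System type = 1 (one pole at s=0).
K_v = lim_{s→0} s·G_p(s) = 250·8 / (11·17) = 2000/187.
e_ss = 10/K_v = 10/(2000/187) = 0.935.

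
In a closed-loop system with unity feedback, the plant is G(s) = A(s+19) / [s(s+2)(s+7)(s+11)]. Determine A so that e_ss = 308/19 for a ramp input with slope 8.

G(s) has one factor of s in the denominator, so the system is type 1.
K_v = lim_{s→0} s·G(s) = A·19 / (2·7·11) = (19/154)·A.
e_ss = 8/K_v = 308/19 ⇒ K_v = 38/77 ⇒ A = (38/77)/(19/154) = 4.

4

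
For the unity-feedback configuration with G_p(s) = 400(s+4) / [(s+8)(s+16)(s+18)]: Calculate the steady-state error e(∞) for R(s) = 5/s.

180/61

The open loop has no poles at the origin → type 0 system.
K_p = lim_{s→0} G_p(s) = 400·4 / (8·16·18) = 25/36.
e_ss = 5/(1 + K_p) = 5/(61/36) = 180/61.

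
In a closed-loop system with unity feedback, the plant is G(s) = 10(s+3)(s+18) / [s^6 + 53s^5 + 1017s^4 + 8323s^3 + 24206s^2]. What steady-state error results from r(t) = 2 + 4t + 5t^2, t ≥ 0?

Lowest-order denominator term is 24206s^2, so the open loop has 2 poles at the origin → type 2 system. Treating each term separately:
  • 2: tracked with zero error.
  • 4t: tracked with zero error.
  • 5t^2: e_ss = 10/K_a with K_a=270/12103 → 12103/27.
Total e_ss = 12103/27.

12103/27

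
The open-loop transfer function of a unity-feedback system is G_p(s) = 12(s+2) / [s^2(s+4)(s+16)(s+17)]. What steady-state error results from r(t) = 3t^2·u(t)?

G_p(s) has two factors of s in the denominator, so the system is type 2.
K_a = lim_{s→0} s^2·G_p(s) = 12·2 / (4·16·17) = 3/136.
r(t) = 3t^2 gives R(s) = 6/s^3.
e_ss = 6/K_a = 6/(3/136) = 272.

272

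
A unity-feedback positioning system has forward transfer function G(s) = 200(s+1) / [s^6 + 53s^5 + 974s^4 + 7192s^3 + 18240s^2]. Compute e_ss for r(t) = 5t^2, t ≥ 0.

912

The denominator has no term below 18240s^2 — 2 poles at s=0, type 2.
K_a = lim_{s→0} s^2·G(s) = 200·1 / 18240 = 5/456.
r(t) = 5t^2 gives R(s) = 10/s^3.
e_ss = 10/K_a = 10/(5/456) = 912.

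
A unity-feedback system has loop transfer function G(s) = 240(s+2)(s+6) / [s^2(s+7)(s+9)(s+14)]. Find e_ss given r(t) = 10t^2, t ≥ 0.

System type = 2 (two poles at s=0).
K_a = lim_{s→0} s^2·G(s) = 240·2·6 / (7·9·14) = 160/49.
r(t) = 10t^2 gives R(s) = 20/s^3.
e_ss = 20/K_a = 20/(160/49) = 6.125.

6.125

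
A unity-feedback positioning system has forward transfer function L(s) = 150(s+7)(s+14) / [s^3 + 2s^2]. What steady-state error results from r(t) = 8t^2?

Lowest-order denominator term is 2s^2, so the open loop has 2 poles at the origin → type 2 system.
K_a = lim_{s→0} s^2·L(s) = 150·7·14 / 2 = 7350.
r(t) = 8t^2 gives R(s) = 16/s^3.
e_ss = 16/K_a = 16/7350 = 8/3675.

8/3675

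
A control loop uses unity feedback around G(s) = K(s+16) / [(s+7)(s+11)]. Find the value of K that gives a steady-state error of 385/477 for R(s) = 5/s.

No free integrators in G(s): this is a type 0 system.
K_p = lim_{s→0} G(s) = K·16 / (7·11) = (16/77)·K.
e_ss = 5/(1 + K_p) = 385/477 ⇒ 1 + (16/77)·K = 477/77 ⇒ K = 25.

25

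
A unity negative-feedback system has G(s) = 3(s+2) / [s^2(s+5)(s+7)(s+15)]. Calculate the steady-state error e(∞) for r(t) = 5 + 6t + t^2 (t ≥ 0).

175

System type = 2 (two poles at s=0). Treating each term separately:
  • 5: tracked with zero error.
  • 6t: tracked with zero error.
  • t^2: e_ss = 2/K_a with K_a=2/175 → 175.
Total e_ss = 175.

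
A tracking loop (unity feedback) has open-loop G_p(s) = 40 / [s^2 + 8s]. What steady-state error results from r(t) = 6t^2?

The denominator has no term below 8s — 1 pole at s=0, type 1.
For a type-1 system K_a = 0, so e_ss to a parabolic input is unbounded.

infinity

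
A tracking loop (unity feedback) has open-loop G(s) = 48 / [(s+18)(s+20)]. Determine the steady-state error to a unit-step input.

15/17

The open loop has no poles at the origin → type 0 system.
K_p = lim_{s→0} G(s) = 48 / (18·20) = 2/15.
e_ss = 1/(1 + K_p) = 1/(17/15) = 15/17.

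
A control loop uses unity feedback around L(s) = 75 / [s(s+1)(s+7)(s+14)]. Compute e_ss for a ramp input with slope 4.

392/75

System type = 1 (one pole at s=0).
K_v = lim_{s→0} s·L(s) = 75 / (1·7·14) = 75/98.
e_ss = 4/K_v = 4/(75/98) = 392/75.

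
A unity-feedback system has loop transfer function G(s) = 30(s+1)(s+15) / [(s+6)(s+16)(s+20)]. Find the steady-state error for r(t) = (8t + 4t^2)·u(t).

System type = 0 (no poles at s=0). By superposition:
  • 8t: a type-0 system cannot track it, e_ss → ∞.
  • 4t^2: a type-0 system cannot track it, e_ss → ∞.
The unbounded component dominates.

infinity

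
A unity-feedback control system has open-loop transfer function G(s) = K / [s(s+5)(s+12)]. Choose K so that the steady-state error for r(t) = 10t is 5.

120

One free integrator in G(s): this is a type 1 system.
K_v = lim_{s→0} s·G(s) = K / (5·12) = (1/60)·K.
e_ss = 10/K_v = 5 ⇒ K_v = 2 ⇒ K = 2/(1/60) = 120.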